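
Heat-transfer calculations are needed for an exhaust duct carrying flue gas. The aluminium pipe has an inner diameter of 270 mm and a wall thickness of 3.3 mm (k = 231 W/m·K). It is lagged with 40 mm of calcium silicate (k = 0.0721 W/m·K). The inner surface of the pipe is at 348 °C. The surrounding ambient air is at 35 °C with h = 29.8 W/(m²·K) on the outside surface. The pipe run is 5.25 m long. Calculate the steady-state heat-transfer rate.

Cylindrical conduction, so R = ln(r₂/r₁)/(2πkL) per layer, in series:
R_aluminium pipe wall = ln(138.3/135)/(2π×231×5.25) = 3.169×10^-6 K/W
R_calcium silicate = ln(178.3/138.3)/(2π×0.0721×5.25) = 0.1068 K/W
R_outer film = 1/(h_o·2πr_oL) = 1/(29.8×2π×0.1783×5.25) = 0.005705 K/W
R_total = 0.1125 K/W
Q = ΔT/R_total = 313/0.1125

Q ≈ 2780 W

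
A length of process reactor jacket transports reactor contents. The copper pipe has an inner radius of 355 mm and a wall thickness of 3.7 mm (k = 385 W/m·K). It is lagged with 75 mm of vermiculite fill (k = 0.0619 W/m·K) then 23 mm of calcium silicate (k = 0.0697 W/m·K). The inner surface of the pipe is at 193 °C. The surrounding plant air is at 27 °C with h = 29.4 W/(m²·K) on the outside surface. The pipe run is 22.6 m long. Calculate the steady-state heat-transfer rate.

Q ≈ 6070 W

Cylindrical conduction, so R = ln(r₂/r₁)/(2πkL) per layer, in series:
R_copper pipe wall = ln(358.7/355)/(2π×385×22.6) = 1.897×10^-7 K/W
R_vermiculite fill = ln(433.7/358.7)/(2π×0.0619×22.6) = 0.0216 K/W
R_calcium silicate = ln(456.7/433.7)/(2π×0.0697×22.6) = 0.005221 K/W
R_outer film = 1/(h_o·2πr_oL) = 1/(29.4×2π×0.4567×22.6) = 5.245×10^-4 K/W
R_total = 0.02735 K/W
Q = ΔT/R_total = 166/0.02735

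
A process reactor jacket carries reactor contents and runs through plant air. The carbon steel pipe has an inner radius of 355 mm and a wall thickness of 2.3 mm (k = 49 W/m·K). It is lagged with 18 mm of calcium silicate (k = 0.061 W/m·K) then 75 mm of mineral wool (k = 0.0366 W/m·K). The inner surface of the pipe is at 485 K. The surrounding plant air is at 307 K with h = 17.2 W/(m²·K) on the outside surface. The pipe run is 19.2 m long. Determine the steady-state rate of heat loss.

Cylindrical conduction, so R = ln(r₂/r₁)/(2πkL) per layer, in series:
R_carbon steel pipe wall = ln(357.3/355)/(2π×49×19.2) = 1.092×10^-6 K/W
R_calcium silicate = ln(375.3/357.3)/(2π×0.061×19.2) = 0.006679 K/W
R_mineral wool = ln(450.3/375.3)/(2π×0.0366×19.2) = 0.04126 K/W
R_outer film = 1/(h_o·2πr_oL) = 1/(17.2×2π×0.4503×19.2) = 0.00107 K/W
R_total = 0.04901 K/W
Q = ΔT/R_total = 178/0.04901

Q ≈ 3630 W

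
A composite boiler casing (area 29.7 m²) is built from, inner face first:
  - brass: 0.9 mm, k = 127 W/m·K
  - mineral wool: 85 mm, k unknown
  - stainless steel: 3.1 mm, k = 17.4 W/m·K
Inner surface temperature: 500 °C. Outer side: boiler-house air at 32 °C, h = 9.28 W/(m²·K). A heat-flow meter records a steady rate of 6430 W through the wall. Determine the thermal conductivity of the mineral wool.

Series thermal resistances:
R_brass = L/(kA) = 0.0009/(127×29.7) = 2.386×10^-7 K/W
R_stainless steel = L/(kA) = 0.0031/(17.4×29.7) = 5.999×10^-6 K/W
R_outer film = 1/(h_o·A) = 1/(9.28×29.7) = 0.003628 K/W
Sum of known resistances R_other = 0.003634 K/W
Total R = ΔT/Q = 468/6430 = 0.07278 K/W
R_mineral wool = R_total − R_other = 0.06915 K/W
k = L/(R·A) = 0.085/(0.06915×29.7)

k ≈ 0.0414 W/(m·K)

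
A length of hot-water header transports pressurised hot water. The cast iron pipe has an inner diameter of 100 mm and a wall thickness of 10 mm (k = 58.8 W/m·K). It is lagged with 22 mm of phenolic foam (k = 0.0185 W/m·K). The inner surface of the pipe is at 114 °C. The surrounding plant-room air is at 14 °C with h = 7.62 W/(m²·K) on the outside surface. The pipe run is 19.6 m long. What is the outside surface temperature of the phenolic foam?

T ≈ 22.7 °C

Radial resistances (cylindrical: R_cond = ln(r_o/r_i)/(2πkL), R_conv = 1/(h·2πrL)):
R_cast iron pipe wall = ln(60/50)/(2π×58.8×19.6) = 2.518×10^-5 K/W
R_phenolic foam = ln(82/60)/(2π×0.0185×19.6) = 0.1371 K/W
R_outer film = 1/(h_o·2πr_oL) = 1/(7.62×2π×0.082×19.6) = 0.013 K/W
R_total = 0.1501 K/W
Q = ΔT/R_total = 100/0.1501
Q = 666 W
T_interface = T_inner − Q·ΣR(inner→interface) = 114 − 666×0.1371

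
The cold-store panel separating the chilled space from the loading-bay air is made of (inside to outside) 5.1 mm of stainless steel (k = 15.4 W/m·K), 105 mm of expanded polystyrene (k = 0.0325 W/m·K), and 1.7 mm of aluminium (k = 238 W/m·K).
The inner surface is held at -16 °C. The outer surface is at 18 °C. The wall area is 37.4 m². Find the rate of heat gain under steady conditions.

Model the wall as resistances in series:
R_stainless steel = L/(kA) = 0.0051/(15.4×37.4) = 8.855×10^-6 K/W
R_expanded polystyrene = L/(kA) = 0.105/(0.0325×37.4) = 0.08638 K/W
R_aluminium = L/(kA) = 0.0017/(238×37.4) = 1.91×10^-7 K/W
R_total = 0.08639 K/W
Q = ΔT / R_total = 34 / 0.08639

Q ≈ 394 W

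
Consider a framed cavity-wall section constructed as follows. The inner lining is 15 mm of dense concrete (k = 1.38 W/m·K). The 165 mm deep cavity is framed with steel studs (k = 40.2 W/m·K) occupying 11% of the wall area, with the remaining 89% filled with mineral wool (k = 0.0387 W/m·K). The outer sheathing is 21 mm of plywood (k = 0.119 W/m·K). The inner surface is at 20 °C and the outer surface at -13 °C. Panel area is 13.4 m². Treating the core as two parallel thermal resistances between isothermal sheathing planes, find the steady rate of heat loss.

Sheathing layers in series; stud and cavity paths in parallel between them.
R_inner = 0.015/(1.38×13.4) = 8.112×10^-4 K/W
R_stud  = 0.165/(40.2×0.11×13.4) = 0.002785 K/W
R_cav   = 0.165/(0.0387×0.89×13.4) = 0.3575 K/W
1/R_core = 1/R_stud + 1/R_cav → R_core = 0.002763 K/W
R_outer = 0.021/(0.119×13.4) = 0.01317 K/W
R_total = 0.01674 K/W
Q = ΔT/R_total = 33/0.01674

Q ≈ 1970 W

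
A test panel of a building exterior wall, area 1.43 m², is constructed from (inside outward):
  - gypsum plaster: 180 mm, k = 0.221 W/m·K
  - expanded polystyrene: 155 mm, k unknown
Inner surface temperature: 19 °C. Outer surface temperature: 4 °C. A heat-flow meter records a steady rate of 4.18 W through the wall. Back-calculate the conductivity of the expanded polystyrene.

Model the wall as resistances in series:
R_gypsum plaster = L/(kA) = 0.18/(0.221×1.43) = 0.5696 K/W
Sum of known resistances R_other = 0.5696 K/W
Total R = ΔT/Q = 15/4.18 = 3.589 K/W
R_expanded polystyrene = R_total − R_other = 3.019 K/W
k = L/(R·A) = 0.155/(3.019×1.43)

k ≈ 0.0359 W/(m·K)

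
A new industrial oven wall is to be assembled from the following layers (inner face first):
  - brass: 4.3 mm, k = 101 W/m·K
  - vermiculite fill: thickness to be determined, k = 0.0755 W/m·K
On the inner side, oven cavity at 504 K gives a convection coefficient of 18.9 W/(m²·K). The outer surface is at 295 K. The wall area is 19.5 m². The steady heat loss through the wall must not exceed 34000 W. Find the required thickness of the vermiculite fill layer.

Model the wall as resistances in series:
R_inner film = 1/(h_i·A) = 1/(18.9×19.5) = 0.002713 K/W
R_brass = L/(kA) = 0.0043/(101×19.5) = 2.183×10^-6 K/W
Sum of the known resistances R_other = 0.002716 K/W
Required total resistance R_tot = ΔT/Q_allow = 209/34000 = 0.006147 K/W
R_vermiculite fill = R_tot − R_other = 0.003432 K/W
L = R·k·A = 0.003432×0.0755×19.5

L ≈ 5.05 mm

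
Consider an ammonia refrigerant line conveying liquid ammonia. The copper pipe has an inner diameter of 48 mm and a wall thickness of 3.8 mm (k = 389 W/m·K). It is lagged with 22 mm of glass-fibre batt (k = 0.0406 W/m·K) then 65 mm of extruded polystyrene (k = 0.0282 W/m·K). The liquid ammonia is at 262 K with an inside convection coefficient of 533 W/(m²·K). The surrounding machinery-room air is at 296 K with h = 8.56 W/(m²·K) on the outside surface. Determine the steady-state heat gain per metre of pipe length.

q′ ≈ 4.74 W/m

Radial resistances (cylindrical: R_cond = ln(r_o/r_i)/(2πkL), R_conv = 1/(h·2πrL)):
R_inner film = 1/(h_i·2πr₁L) = 1/(533×2π×0.024×1) = 0.01244 K/W
R_copper pipe wall = ln(27.8/24)/(2π×389×1) = 6.014×10^-5 K/W
R_glass-fibre batt = ln(49.8/27.8)/(2π×0.0406×1) = 2.285 K/W
R_extruded polystyrene = ln(114.8/49.8)/(2π×0.0282×1) = 4.714 K/W
R_outer film = 1/(h_o·2πr_oL) = 1/(8.56×2π×0.1148×1) = 0.162 K/W
R_total = 7.173 K/W
Q = ΔT/R_total = 34/7.173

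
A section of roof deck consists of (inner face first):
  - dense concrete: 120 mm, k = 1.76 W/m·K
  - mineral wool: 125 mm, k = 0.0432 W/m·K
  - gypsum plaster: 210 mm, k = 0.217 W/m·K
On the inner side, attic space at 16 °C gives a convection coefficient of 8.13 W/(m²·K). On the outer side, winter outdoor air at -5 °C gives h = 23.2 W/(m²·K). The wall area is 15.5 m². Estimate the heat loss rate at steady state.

Q ≈ 79.5 W

Series thermal resistances:
R_inner film = 1/(h_i·A) = 1/(8.13×15.5) = 0.007936 K/W
R_dense concrete = L/(kA) = 0.12/(1.76×15.5) = 0.004399 K/W
R_mineral wool = L/(kA) = 0.125/(0.0432×15.5) = 0.1867 K/W
R_gypsum plaster = L/(kA) = 0.21/(0.217×15.5) = 0.06243 K/W
R_outer film = 1/(h_o·A) = 1/(23.2×15.5) = 0.002781 K/W
R_total = 0.2642 K/W
Q = ΔT / R_total = 21 / 0.2642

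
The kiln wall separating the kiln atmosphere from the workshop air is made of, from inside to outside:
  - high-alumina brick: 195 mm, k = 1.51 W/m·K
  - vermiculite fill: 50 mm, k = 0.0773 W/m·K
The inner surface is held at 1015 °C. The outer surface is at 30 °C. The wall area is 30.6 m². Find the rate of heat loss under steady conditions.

Series thermal resistances:
R_high-alumina brick = L/(kA) = 0.195/(1.51×30.6) = 0.00422 K/W
R_vermiculite fill = L/(kA) = 0.05/(0.0773×30.6) = 0.02114 K/W
R_total = 0.02536 K/W
Q = ΔT / R_total = 985 / 0.02536

Q ≈ 38800 W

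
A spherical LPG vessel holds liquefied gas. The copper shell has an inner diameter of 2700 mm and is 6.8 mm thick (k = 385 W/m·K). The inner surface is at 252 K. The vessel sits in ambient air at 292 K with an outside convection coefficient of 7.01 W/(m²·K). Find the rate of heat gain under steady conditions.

Spherical conduction: R = (1/r_in − 1/r_out)/(4πk) per layer; series-sum.
R_copper shell = (1/1.35 − 1/1.3568)/(4π×385) = 7.673×10^-7 K/W
R_outer film = 1/(h·4πr_o²) = 1/(7.01×4π×1.3568²) = 0.006167 K/W
R_total = 0.006167 K/W
Q = ΔT/R_total = 40/0.006167

Q ≈ 6490 W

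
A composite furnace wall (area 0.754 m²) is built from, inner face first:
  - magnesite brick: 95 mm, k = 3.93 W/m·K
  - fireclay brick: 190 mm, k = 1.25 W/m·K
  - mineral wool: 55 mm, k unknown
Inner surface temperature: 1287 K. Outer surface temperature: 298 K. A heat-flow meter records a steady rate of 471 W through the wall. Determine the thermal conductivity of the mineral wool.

Treating each layer as a thermal resistance in series:
R_magnesite brick = L/(kA) = 0.095/(3.93×0.754) = 0.03206 K/W
R_fireclay brick = L/(kA) = 0.19/(1.25×0.754) = 0.2016 K/W
Sum of known resistances R_other = 0.2337 K/W
Total R = ΔT/Q = 989/471 = 2.1 K/W
R_mineral wool = R_total − R_other = 1.866 K/W
k = L/(R·A) = 0.055/(1.866×0.754)

k ≈ 0.0391 W/(m·K)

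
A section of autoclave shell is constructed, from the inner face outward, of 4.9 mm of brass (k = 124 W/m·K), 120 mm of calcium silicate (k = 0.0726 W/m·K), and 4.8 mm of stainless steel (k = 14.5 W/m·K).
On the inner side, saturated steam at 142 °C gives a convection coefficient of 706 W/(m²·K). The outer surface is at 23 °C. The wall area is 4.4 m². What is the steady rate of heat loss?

Series thermal resistances:
R_inner film = 1/(h_i·A) = 1/(706×4.4) = 3.219×10^-4 K/W
R_brass = L/(kA) = 0.0049/(124×4.4) = 8.981×10^-6 K/W
R_calcium silicate = L/(kA) = 0.12/(0.0726×4.4) = 0.3757 K/W
R_stainless steel = L/(kA) = 0.0048/(14.5×4.4) = 7.524×10^-5 K/W
R_total = 0.3761 K/W
Q = ΔT / R_total = 119 / 0.3761

Q ≈ 316 W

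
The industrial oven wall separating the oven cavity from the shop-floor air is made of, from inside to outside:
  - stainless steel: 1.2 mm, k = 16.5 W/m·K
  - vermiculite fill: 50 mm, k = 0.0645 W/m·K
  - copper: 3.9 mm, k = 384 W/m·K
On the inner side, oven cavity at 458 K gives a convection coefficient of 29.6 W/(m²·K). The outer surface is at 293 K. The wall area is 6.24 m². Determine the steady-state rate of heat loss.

Model the wall as resistances in series:
R_inner film = 1/(h_i·A) = 1/(29.6×6.24) = 0.005414 K/W
R_stainless steel = L/(kA) = 0.0012/(16.5×6.24) = 1.166×10^-5 K/W
R_vermiculite fill = L/(kA) = 0.05/(0.0645×6.24) = 0.1242 K/W
R_copper = L/(kA) = 0.0039/(384×6.24) = 1.628×10^-6 K/W
R_total = 0.1297 K/W
Q = ΔT / R_total = 165 / 0.1297

Q ≈ 1270 W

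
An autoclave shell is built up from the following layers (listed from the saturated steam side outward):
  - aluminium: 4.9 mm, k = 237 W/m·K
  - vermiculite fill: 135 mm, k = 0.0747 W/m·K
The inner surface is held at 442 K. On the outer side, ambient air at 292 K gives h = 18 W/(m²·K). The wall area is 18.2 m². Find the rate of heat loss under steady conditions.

Q ≈ 1470 W

Thermal resistances in series:
R_aluminium = L/(kA) = 0.0049/(237×18.2) = 1.136×10^-6 K/W
R_vermiculite fill = L/(kA) = 0.135/(0.0747×18.2) = 0.0993 K/W
R_outer film = 1/(h_o·A) = 1/(18×18.2) = 0.003053 K/W
R_total = 0.1024 K/W
Q = ΔT / R_total = 150 / 0.1024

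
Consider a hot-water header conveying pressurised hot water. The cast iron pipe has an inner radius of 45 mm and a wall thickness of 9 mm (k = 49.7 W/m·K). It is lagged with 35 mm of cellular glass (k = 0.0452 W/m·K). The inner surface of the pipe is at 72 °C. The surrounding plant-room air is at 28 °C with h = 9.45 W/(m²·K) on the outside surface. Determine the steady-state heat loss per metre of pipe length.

Treating each annulus and film as a series resistance:
R_cast iron pipe wall = ln(54/45)/(2π×49.7×1) = 5.839×10^-4 K/W
R_cellular glass = ln(89/54)/(2π×0.0452×1) = 1.759 K/W
R_outer film = 1/(h_o·2πr_oL) = 1/(9.45×2π×0.089×1) = 0.1892 K/W
R_total = 1.949 K/W
Q = ΔT/R_total = 44/1.949

q′ ≈ 22.6 W/m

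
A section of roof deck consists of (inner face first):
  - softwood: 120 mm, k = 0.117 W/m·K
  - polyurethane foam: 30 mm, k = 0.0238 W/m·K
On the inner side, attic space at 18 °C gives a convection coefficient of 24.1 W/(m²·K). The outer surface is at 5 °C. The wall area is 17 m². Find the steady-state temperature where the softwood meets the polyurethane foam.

T ≈ 12 °C

Thermal resistances in series:
R_inner film = 1/(h_i·A) = 1/(24.1×17) = 0.002441 K/W
R_softwood = L/(kA) = 0.12/(0.117×17) = 0.06033 K/W
R_polyurethane foam = L/(kA) = 0.03/(0.0238×17) = 0.07415 K/W
R_total = 0.1369 K/W;  Q = ΔT/R_total = 13/0.1369 = 94.95 W
T_interface = T_inner − Q·ΣR(inner→interface) = 18 − 94.9×0.06277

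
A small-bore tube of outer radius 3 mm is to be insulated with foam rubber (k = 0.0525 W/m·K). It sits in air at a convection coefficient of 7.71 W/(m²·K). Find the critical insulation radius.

r_cr ≈ 6.81 mm

For a cylinder r_cr = k/h = 0.0525/7.71
r_cr = 6.81 mm; since the bare radius (3 mm) is below r_cr, adding a thin layer of insulation will *increase* heat loss.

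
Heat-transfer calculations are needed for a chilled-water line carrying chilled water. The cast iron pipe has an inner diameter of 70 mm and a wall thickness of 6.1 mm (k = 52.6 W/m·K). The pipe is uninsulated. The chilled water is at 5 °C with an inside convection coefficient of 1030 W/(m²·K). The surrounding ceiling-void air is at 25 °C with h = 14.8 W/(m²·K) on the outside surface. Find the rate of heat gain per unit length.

q′ ≈ 75 W/m

Cylindrical conduction, so R = ln(r₂/r₁)/(2πkL) per layer, in series:
R_inner film = 1/(h_i·2πr₁L) = 1/(1030×2π×0.035×1) = 0.004415 K/W
R_cast iron pipe wall = ln(41.1/35)/(2π×52.6×1) = 4.861×10^-4 K/W
R_outer film = 1/(h_o·2πr_oL) = 1/(14.8×2π×0.0411×1) = 0.2616 K/W
R_total = 0.2665 K/W
Q = ΔT/R_total = 20/0.2665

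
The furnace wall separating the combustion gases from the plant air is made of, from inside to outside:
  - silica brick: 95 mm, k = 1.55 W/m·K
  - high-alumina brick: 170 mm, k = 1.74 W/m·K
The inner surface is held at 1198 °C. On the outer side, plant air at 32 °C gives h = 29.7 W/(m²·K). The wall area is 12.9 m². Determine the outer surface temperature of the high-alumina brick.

T ≈ 236 °C

Thermal resistances in series:
R_silica brick = L/(kA) = 0.095/(1.55×12.9) = 0.004751 K/W
R_high-alumina brick = L/(kA) = 0.17/(1.74×12.9) = 0.007574 K/W
R_outer film = 1/(h_o·A) = 1/(29.7×12.9) = 0.00261 K/W
R_total = 0.01494 K/W;  Q = ΔT/R_total = 1166/0.01494 = 78070 W
T_interface = T_inner − Q·ΣR(inner→interface) = 1198 − 78100×0.01232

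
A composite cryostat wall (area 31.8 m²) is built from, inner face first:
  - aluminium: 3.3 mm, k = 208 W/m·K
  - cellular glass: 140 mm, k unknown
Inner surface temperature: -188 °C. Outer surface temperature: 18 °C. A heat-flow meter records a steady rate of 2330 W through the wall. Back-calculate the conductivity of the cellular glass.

k ≈ 0.0498 W/(m·K)

Model the wall as resistances in series:
R_aluminium = L/(kA) = 0.0033/(208×31.8) = 4.989×10^-7 K/W
Sum of known resistances R_other = 4.989×10^-7 K/W
Total R = ΔT/Q = 206/2330 = 0.08841 K/W
R_cellular glass = R_total − R_other = 0.08841 K/W
k = L/(R·A) = 0.14/(0.08841×31.8)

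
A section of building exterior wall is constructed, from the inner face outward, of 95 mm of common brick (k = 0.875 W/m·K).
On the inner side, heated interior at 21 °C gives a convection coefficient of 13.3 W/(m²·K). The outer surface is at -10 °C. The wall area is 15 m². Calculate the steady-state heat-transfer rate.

Using the resistance-network approach (series):
R_inner film = 1/(h_i·A) = 1/(13.3×15) = 0.005013 K/W
R_common brick = L/(kA) = 0.095/(0.875×15) = 0.007238 K/W
R_total = 0.01225 K/W
Q = ΔT / R_total = 31 / 0.01225

Q ≈ 2530 W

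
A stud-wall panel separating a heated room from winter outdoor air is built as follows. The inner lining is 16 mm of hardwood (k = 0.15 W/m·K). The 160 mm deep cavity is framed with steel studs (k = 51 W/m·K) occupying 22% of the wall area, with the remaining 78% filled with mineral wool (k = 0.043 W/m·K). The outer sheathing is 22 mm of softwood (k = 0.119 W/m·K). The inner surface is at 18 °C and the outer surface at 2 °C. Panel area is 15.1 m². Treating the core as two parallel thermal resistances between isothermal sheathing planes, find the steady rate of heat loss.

Q ≈ 790 W

Sheathing layers in series; stud and cavity paths in parallel between them.
R_inner = 0.016/(0.15×15.1) = 0.007064 K/W
R_stud  = 0.16/(51×0.22×15.1) = 9.444×10^-4 K/W
R_cav   = 0.16/(0.043×0.78×15.1) = 0.3159 K/W
1/R_core = 1/R_stud + 1/R_cav → R_core = 9.416×10^-4 K/W
R_outer = 0.022/(0.119×15.1) = 0.01224 K/W
R_total = 0.02025 K/W
Q = ΔT/R_total = 16/0.02025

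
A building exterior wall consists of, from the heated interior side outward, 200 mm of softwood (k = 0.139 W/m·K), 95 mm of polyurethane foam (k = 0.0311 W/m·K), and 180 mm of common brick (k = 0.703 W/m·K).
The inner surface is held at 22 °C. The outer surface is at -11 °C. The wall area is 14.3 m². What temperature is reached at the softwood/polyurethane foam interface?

Series thermal resistances:
R_softwood = L/(kA) = 0.2/(0.139×14.3) = 0.1006 K/W
R_polyurethane foam = L/(kA) = 0.095/(0.0311×14.3) = 0.2136 K/W
R_common brick = L/(kA) = 0.18/(0.703×14.3) = 0.01791 K/W
R_total = 0.3321 K/W;  Q = ΔT/R_total = 33/0.3321 = 99.36 W
T_interface = T_inner − Q·ΣR(inner→interface) = 22 − 99.4×0.1006

T ≈ 12 °C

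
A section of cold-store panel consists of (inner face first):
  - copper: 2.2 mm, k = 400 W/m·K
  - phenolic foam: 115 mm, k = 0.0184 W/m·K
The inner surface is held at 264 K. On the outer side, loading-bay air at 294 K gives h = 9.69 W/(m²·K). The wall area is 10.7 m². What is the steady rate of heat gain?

Q ≈ 50.5 W

Series thermal resistances:
R_copper = L/(kA) = 0.0022/(400×10.7) = 5.14×10^-7 K/W
R_phenolic foam = L/(kA) = 0.115/(0.0184×10.7) = 0.5841 K/W
R_outer film = 1/(h_o·A) = 1/(9.69×10.7) = 0.009645 K/W
R_total = 0.5938 K/W
Q = ΔT / R_total = 30 / 0.5938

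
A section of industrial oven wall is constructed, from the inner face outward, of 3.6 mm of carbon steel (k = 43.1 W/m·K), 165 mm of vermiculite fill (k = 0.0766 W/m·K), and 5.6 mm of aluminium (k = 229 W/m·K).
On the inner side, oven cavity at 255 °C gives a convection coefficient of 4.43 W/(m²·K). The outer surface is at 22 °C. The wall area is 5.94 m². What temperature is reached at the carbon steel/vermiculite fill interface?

T ≈ 233 °C

Thermal resistances in series:
R_inner film = 1/(h_i·A) = 1/(4.43×5.94) = 0.038 K/W
R_carbon steel = L/(kA) = 0.0036/(43.1×5.94) = 1.406×10^-5 K/W
R_vermiculite fill = L/(kA) = 0.165/(0.0766×5.94) = 0.3626 K/W
R_aluminium = L/(kA) = 0.0056/(229×5.94) = 4.117×10^-6 K/W
R_total = 0.4007 K/W;  Q = ΔT/R_total = 233/0.4007 = 581.5 W
T_interface = T_inner − Q·ΣR(inner→interface) = 255 − 582×0.03802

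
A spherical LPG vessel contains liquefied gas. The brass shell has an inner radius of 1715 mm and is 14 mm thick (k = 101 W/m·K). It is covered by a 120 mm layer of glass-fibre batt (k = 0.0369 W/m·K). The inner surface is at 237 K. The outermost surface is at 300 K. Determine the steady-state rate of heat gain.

Each spherical layer contributes R = (1/r_i − 1/r_o)/(4πk):
R_brass shell = (1/1.715 − 1/1.729)/(4π×101) = 3.72×10^-6 K/W
R_glass-fibre batt = (1/1.729 − 1/1.849)/(4π×0.0369) = 0.08095 K/W
R_total = 0.08095 K/W
Q = ΔT/R_total = 63/0.08095

Q ≈ 778 W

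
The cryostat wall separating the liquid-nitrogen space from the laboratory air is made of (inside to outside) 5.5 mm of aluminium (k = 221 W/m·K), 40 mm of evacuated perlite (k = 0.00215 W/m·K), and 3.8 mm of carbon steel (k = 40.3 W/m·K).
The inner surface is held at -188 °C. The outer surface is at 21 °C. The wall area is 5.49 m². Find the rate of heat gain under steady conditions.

Series thermal resistances:
R_aluminium = L/(kA) = 0.0055/(221×5.49) = 4.533×10^-6 K/W
R_evacuated perlite = L/(kA) = 0.04/(0.00215×5.49) = 3.389 K/W
R_carbon steel = L/(kA) = 0.0038/(40.3×5.49) = 1.718×10^-5 K/W
R_total = 3.389 K/W
Q = ΔT / R_total = 209 / 3.389

Q ≈ 61.7 W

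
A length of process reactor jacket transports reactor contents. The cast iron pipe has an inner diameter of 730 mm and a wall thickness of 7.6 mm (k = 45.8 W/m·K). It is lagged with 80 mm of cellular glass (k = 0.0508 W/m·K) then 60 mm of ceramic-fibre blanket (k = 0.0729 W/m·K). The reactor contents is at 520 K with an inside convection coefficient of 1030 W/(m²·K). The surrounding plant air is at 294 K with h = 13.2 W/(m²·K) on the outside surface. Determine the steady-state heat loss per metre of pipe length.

q′ ≈ 250 W/m

Treating each annulus and film as a series resistance:
R_inner film = 1/(h_i·2πr₁L) = 1/(1030×2π×0.365×1) = 4.233×10^-4 K/W
R_cast iron pipe wall = ln(372.6/365)/(2π×45.8×1) = 7.161×10^-5 K/W
R_cellular glass = ln(452.6/372.6)/(2π×0.0508×1) = 0.6094 K/W
R_ceramic-fibre blanket = ln(512.6/452.6)/(2π×0.0729×1) = 0.2718 K/W
R_outer film = 1/(h_o·2πr_oL) = 1/(13.2×2π×0.5126×1) = 0.02352 K/W
R_total = 0.9052 K/W
Q = ΔT/R_total = 226/0.9052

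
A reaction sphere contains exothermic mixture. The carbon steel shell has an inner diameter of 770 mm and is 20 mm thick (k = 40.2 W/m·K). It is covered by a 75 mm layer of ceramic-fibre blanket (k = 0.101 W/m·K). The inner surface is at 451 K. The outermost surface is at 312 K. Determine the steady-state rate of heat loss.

Radial (spherical) resistances in series:
R_carbon steel shell = (1/0.385 − 1/0.405)/(4π×40.2) = 2.539×10^-4 K/W
R_ceramic-fibre blanket = (1/0.405 − 1/0.48)/(4π×0.101) = 0.304 K/W
R_total = 0.3042 K/W
Q = ΔT/R_total = 139/0.3042

Q ≈ 457 W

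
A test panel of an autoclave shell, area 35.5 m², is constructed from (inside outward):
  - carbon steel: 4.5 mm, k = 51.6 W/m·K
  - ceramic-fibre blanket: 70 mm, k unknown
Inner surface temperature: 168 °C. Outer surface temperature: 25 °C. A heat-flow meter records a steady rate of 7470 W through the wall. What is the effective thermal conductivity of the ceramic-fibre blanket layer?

k ≈ 0.103 W/(m·K)

Treating each layer as a thermal resistance in series:
R_carbon steel = L/(kA) = 0.0045/(51.6×35.5) = 2.457×10^-6 K/W
Sum of known resistances R_other = 2.457×10^-6 K/W
Total R = ΔT/Q = 143/7470 = 0.01914 K/W
R_ceramic-fibre blanket = R_total − R_other = 0.01914 K/W
k = L/(R·A) = 0.07/(0.01914×35.5)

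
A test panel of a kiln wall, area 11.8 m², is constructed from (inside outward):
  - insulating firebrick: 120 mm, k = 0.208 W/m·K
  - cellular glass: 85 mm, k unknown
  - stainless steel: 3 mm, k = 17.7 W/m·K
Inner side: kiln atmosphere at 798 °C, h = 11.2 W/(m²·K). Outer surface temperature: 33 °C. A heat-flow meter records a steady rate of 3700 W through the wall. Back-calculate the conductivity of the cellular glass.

k ≈ 0.0479 W/(m·K)

Thermal resistances in series:
R_inner film = 1/(h_i·A) = 1/(11.2×11.8) = 0.007567 K/W
R_insulating firebrick = L/(kA) = 0.12/(0.208×11.8) = 0.04889 K/W
R_stainless steel = L/(kA) = 0.003/(17.7×11.8) = 1.436×10^-5 K/W
Sum of known resistances R_other = 0.05647 K/W
Total R = ΔT/Q = 765/3700 = 0.2068 K/W
R_cellular glass = R_total − R_other = 0.1503 K/W
k = L/(R·A) = 0.085/(0.1503×11.8)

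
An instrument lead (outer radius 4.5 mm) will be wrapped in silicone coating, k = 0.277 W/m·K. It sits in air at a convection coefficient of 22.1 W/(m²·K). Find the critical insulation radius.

r_cr ≈ 12.5 mm

For a cylinder r_cr = k/h = 0.277/22.1
r_cr = 12.5 mm; since the bare radius (4.5 mm) is below r_cr, adding a thin layer of insulation will *increase* heat loss.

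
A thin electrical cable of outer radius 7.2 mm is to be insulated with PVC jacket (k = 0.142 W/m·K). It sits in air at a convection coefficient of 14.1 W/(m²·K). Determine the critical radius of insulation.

r_cr ≈ 10.1 mm

For a cylinder r_cr = k/h = 0.142/14.1
r_cr = 10.1 mm; since the bare radius (7.2 mm) is below r_cr, adding a thin layer of insulation will *increase* heat loss.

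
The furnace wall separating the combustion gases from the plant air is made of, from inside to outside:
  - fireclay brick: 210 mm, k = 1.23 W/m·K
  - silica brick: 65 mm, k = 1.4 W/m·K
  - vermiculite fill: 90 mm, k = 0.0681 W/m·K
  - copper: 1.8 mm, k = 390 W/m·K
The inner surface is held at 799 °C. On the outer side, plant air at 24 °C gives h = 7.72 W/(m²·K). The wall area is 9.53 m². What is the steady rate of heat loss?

Thermal resistances in series:
R_fireclay brick = L/(kA) = 0.21/(1.23×9.53) = 0.01792 K/W
R_silica brick = L/(kA) = 0.065/(1.4×9.53) = 0.004872 K/W
R_vermiculite fill = L/(kA) = 0.09/(0.0681×9.53) = 0.1387 K/W
R_copper = L/(kA) = 0.0018/(390×9.53) = 4.843×10^-7 K/W
R_outer film = 1/(h_o·A) = 1/(7.72×9.53) = 0.01359 K/W
R_total = 0.1751 K/W
Q = ΔT / R_total = 775 / 0.1751

Q ≈ 4430 W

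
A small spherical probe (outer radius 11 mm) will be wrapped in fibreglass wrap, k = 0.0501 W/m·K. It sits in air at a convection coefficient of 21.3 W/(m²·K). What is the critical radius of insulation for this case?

For a sphere r_cr = 2k/h = 2×0.0501/21.3
r_cr = 4.7 mm; since the bare radius (11 mm) is above r_cr, any added insulation will reduce heat loss.

r_cr ≈ 4.7 mm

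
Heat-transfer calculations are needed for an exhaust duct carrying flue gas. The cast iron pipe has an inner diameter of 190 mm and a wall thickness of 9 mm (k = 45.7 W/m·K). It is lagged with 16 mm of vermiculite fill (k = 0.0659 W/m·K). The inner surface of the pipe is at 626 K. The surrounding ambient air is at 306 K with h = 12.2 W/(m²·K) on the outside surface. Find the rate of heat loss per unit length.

q′ ≈ 704 W/m

Cylindrical conduction, so R = ln(r₂/r₁)/(2πkL) per layer, in series:
R_cast iron pipe wall = ln(104/95)/(2π×45.7×1) = 3.152×10^-4 K/W
R_vermiculite fill = ln(120/104)/(2π×0.0659×1) = 0.3456 K/W
R_outer film = 1/(h_o·2πr_oL) = 1/(12.2×2π×0.12×1) = 0.1087 K/W
R_total = 0.4546 K/W
Q = ΔT/R_total = 320/0.4546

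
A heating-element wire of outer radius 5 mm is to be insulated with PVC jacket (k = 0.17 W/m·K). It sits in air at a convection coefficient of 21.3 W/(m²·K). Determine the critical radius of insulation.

r_cr ≈ 7.98 mm

For a cylinder r_cr = k/h = 0.17/21.3
r_cr = 7.98 mm; since the bare radius (5 mm) is below r_cr, adding a thin layer of insulation will *increase* heat loss.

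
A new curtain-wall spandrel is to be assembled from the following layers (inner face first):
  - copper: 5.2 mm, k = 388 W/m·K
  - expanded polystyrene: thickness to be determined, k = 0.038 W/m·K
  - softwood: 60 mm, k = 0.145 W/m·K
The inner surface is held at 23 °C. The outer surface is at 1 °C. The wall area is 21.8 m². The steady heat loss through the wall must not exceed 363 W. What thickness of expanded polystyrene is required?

L ≈ 34.5 mm

Series thermal resistances:
R_copper = L/(kA) = 0.0052/(388×21.8) = 6.148×10^-7 K/W
R_softwood = L/(kA) = 0.06/(0.145×21.8) = 0.01898 K/W
Sum of the known resistances R_other = 0.01898 K/W
Required total resistance R_tot = ΔT/Q_allow = 22/363 = 0.06061 K/W
R_expanded polystyrene = R_tot − R_other = 0.04162 K/W
L = R·k·A = 0.04162×0.038×21.8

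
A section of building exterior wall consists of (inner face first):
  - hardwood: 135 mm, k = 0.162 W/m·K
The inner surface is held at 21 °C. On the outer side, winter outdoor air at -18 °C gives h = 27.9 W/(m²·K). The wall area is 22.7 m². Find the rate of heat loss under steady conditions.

Q ≈ 1020 W

Series thermal resistances:
R_hardwood = L/(kA) = 0.135/(0.162×22.7) = 0.03671 K/W
R_outer film = 1/(h_o·A) = 1/(27.9×22.7) = 0.001579 K/W
R_total = 0.03829 K/W
Q = ΔT / R_total = 39 / 0.03829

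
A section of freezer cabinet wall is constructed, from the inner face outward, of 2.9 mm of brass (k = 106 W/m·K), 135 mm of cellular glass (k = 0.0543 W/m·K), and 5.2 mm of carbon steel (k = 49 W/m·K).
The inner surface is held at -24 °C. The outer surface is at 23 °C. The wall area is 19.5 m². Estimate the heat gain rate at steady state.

Series thermal resistances:
R_brass = L/(kA) = 0.0029/(106×19.5) = 1.403×10^-6 K/W
R_cellular glass = L/(kA) = 0.135/(0.0543×19.5) = 0.1275 K/W
R_carbon steel = L/(kA) = 0.0052/(49×19.5) = 5.442×10^-6 K/W
R_total = 0.1275 K/W
Q = ΔT / R_total = 47 / 0.1275

Q ≈ 369 W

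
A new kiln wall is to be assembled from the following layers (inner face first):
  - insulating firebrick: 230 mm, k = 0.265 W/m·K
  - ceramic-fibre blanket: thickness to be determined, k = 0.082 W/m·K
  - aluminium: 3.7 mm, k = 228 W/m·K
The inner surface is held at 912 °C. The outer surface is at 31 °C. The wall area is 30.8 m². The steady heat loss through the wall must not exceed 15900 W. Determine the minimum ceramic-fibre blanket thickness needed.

L ≈ 68.8 mm

Series thermal resistances:
R_insulating firebrick = L/(kA) = 0.23/(0.265×30.8) = 0.02818 K/W
R_aluminium = L/(kA) = 0.0037/(228×30.8) = 5.269×10^-7 K/W
Sum of the known resistances R_other = 0.02818 K/W
Required total resistance R_tot = ΔT/Q_allow = 881/15900 = 0.05541 K/W
R_ceramic-fibre blanket = R_tot − R_other = 0.02723 K/W
L = R·k·A = 0.02723×0.082×30.8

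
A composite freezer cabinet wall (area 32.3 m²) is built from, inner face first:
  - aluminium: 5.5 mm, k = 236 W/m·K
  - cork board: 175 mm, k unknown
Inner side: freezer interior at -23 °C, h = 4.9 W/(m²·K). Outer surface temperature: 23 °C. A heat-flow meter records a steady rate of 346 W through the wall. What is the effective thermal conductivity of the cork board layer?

k ≈ 0.0428 W/(m·K)

Thermal resistances in series:
R_inner film = 1/(h_i·A) = 1/(4.9×32.3) = 0.006318 K/W
R_aluminium = L/(kA) = 0.0055/(236×32.3) = 7.215×10^-7 K/W
Sum of known resistances R_other = 0.006319 K/W
Total R = ΔT/Q = 46/346 = 0.1329 K/W
R_cork board = R_total − R_other = 0.1266 K/W
k = L/(R·A) = 0.175/(0.1266×32.3)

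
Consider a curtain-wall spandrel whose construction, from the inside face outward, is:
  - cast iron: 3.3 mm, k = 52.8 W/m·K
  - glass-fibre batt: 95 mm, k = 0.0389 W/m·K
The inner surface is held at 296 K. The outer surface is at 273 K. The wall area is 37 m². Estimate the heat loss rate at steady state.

Q ≈ 348 W

Using the resistance-network approach (series):
R_cast iron = L/(kA) = 0.0033/(52.8×37) = 1.689×10^-6 K/W
R_glass-fibre batt = L/(kA) = 0.095/(0.0389×37) = 0.066 K/W
R_total = 0.06601 K/W
Q = ΔT / R_total = 23 / 0.06601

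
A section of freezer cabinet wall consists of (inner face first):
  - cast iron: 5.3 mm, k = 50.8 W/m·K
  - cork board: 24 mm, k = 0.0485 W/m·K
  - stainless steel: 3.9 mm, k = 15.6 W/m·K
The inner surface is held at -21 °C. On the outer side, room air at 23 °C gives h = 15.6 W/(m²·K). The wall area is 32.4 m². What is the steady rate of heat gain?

Q ≈ 2550 W

Thermal resistances in series:
R_cast iron = L/(kA) = 0.0053/(50.8×32.4) = 3.22×10^-6 K/W
R_cork board = L/(kA) = 0.024/(0.0485×32.4) = 0.01527 K/W
R_stainless steel = L/(kA) = 0.0039/(15.6×32.4) = 7.716×10^-6 K/W
R_outer film = 1/(h_o·A) = 1/(15.6×32.4) = 0.001978 K/W
R_total = 0.01726 K/W
Q = ΔT / R_total = 44 / 0.01726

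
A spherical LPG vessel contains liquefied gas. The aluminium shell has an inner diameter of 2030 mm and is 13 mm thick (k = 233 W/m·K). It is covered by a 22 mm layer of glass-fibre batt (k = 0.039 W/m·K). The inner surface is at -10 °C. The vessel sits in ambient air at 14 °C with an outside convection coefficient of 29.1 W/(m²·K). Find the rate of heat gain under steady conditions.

Q ≈ 545 W

Each spherical layer contributes R = (1/r_i − 1/r_o)/(4πk):
R_aluminium shell = (1/1.015 − 1/1.028)/(4π×233) = 4.255×10^-6 K/W
R_glass-fibre batt = (1/1.028 − 1/1.05)/(4π×0.039) = 0.04159 K/W
R_outer film = 1/(h·4πr_o²) = 1/(29.1×4π×1.05²) = 0.00248 K/W
R_total = 0.04407 K/W
Q = ΔT/R_total = 24/0.04407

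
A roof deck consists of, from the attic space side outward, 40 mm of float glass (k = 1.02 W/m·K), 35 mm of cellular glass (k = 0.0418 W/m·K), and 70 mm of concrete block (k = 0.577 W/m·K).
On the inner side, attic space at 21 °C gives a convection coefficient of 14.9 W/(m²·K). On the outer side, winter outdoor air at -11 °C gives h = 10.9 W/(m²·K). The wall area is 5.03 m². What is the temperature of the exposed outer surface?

T ≈ -8.46 °C

Thermal resistances in series:
R_inner film = 1/(h_i·A) = 1/(14.9×5.03) = 0.01334 K/W
R_float glass = L/(kA) = 0.04/(1.02×5.03) = 0.007796 K/W
R_cellular glass = L/(kA) = 0.035/(0.0418×5.03) = 0.1665 K/W
R_concrete block = L/(kA) = 0.07/(0.577×5.03) = 0.02412 K/W
R_outer film = 1/(h_o·A) = 1/(10.9×5.03) = 0.01824 K/W
R_total = 0.23 K/W;  Q = ΔT/R_total = 32/0.23 = 139.2 W
T_interface = T_inner − Q·ΣR(inner→interface) = 21 − 139×0.2117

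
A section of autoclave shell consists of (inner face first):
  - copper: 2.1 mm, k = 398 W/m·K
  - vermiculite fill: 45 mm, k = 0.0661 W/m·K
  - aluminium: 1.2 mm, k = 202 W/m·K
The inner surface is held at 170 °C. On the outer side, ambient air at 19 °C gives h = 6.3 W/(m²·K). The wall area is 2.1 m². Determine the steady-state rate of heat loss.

Q ≈ 378 W

Series thermal resistances:
R_copper = L/(kA) = 0.0021/(398×2.1) = 2.513×10^-6 K/W
R_vermiculite fill = L/(kA) = 0.045/(0.0661×2.1) = 0.3242 K/W
R_aluminium = L/(kA) = 0.0012/(202×2.1) = 2.829×10^-6 K/W
R_outer film = 1/(h_o·A) = 1/(6.3×2.1) = 0.07559 K/W
R_total = 0.3998 K/W
Q = ΔT / R_total = 151 / 0.3998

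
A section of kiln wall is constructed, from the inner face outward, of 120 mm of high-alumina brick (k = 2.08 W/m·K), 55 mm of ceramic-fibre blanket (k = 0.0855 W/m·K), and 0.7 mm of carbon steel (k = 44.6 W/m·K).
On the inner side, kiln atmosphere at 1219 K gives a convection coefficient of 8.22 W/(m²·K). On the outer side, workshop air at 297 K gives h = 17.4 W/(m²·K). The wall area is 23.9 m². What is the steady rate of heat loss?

Q ≈ 25000 W

Thermal resistances in series:
R_inner film = 1/(h_i·A) = 1/(8.22×23.9) = 0.00509 K/W
R_high-alumina brick = L/(kA) = 0.12/(2.08×23.9) = 0.002414 K/W
R_ceramic-fibre blanket = L/(kA) = 0.055/(0.0855×23.9) = 0.02692 K/W
R_carbon steel = L/(kA) = 0.0007/(44.6×23.9) = 6.567×10^-7 K/W
R_outer film = 1/(h_o·A) = 1/(17.4×23.9) = 0.002405 K/W
R_total = 0.03682 K/W
Q = ΔT / R_total = 922 / 0.03682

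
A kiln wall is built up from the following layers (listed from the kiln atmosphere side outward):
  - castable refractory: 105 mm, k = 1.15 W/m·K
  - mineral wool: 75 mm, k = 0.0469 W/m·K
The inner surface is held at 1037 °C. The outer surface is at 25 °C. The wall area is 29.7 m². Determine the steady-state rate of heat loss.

Thermal resistances in series:
R_castable refractory = L/(kA) = 0.105/(1.15×29.7) = 0.003074 K/W
R_mineral wool = L/(kA) = 0.075/(0.0469×29.7) = 0.05384 K/W
R_total = 0.05692 K/W
Q = ΔT / R_total = 1012 / 0.05692

Q ≈ 17800 W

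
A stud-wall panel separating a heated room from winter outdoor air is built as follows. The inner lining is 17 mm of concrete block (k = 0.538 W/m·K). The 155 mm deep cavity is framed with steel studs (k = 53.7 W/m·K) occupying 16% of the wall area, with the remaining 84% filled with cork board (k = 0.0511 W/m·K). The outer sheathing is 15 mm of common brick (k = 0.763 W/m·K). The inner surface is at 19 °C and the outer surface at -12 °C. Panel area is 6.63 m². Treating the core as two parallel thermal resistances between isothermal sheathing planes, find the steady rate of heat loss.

Sheathing layers in series; stud and cavity paths in parallel between them.
R_inner = 0.017/(0.538×6.63) = 0.004766 K/W
R_stud  = 0.155/(53.7×0.16×6.63) = 0.002721 K/W
R_cav   = 0.155/(0.0511×0.84×6.63) = 0.5447 K/W
1/R_core = 1/R_stud + 1/R_cav → R_core = 0.002707 K/W
R_outer = 0.015/(0.763×6.63) = 0.002965 K/W
R_total = 0.01044 K/W
Q = ΔT/R_total = 31/0.01044

Q ≈ 2970 W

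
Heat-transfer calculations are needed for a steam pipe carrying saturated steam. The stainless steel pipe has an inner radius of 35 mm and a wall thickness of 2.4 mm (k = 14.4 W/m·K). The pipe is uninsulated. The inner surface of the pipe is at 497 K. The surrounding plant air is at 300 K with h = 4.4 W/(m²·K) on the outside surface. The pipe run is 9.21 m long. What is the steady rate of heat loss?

Radial resistances (cylindrical: R_cond = ln(r_o/r_i)/(2πkL), R_conv = 1/(h·2πrL)):
R_stainless steel pipe wall = ln(37.4/35)/(2π×14.4×9.21) = 7.959×10^-5 K/W
R_outer film = 1/(h_o·2πr_oL) = 1/(4.4×2π×0.0374×9.21) = 0.105 K/W
R_total = 0.1051 K/W
Q = ΔT/R_total = 197/0.1051

Q ≈ 1870 W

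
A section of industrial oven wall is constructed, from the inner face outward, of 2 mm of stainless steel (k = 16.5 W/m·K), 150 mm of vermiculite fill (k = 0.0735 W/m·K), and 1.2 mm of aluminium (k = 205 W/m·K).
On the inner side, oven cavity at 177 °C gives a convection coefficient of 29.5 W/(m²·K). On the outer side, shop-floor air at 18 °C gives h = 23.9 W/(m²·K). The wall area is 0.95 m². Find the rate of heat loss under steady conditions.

Q ≈ 71.4 W

Treating each layer as a thermal resistance in series:
R_inner film = 1/(h_i·A) = 1/(29.5×0.95) = 0.03568 K/W
R_stainless steel = L/(kA) = 0.002/(16.5×0.95) = 1.276×10^-4 K/W
R_vermiculite fill = L/(kA) = 0.15/(0.0735×0.95) = 2.148 K/W
R_aluminium = L/(kA) = 0.0012/(205×0.95) = 6.162×10^-6 K/W
R_outer film = 1/(h_o·A) = 1/(23.9×0.95) = 0.04404 K/W
R_total = 2.228 K/W
Q = ΔT / R_total = 159 / 2.228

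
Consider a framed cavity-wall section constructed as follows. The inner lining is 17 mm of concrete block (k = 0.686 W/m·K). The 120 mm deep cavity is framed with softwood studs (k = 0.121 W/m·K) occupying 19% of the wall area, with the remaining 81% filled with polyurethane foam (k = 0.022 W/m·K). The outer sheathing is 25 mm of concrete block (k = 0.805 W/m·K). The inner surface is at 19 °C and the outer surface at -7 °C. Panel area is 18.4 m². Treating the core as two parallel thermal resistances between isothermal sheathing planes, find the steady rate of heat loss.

Sheathing layers in series; stud and cavity paths in parallel between them.
R_inner = 0.017/(0.686×18.4) = 0.001347 K/W
R_stud  = 0.12/(0.121×0.19×18.4) = 0.2837 K/W
R_cav   = 0.12/(0.022×0.81×18.4) = 0.366 K/W
1/R_core = 1/R_stud + 1/R_cav → R_core = 0.1598 K/W
R_outer = 0.025/(0.805×18.4) = 0.001688 K/W
R_total = 0.1628 K/W
Q = ΔT/R_total = 26/0.1628

Q ≈ 160 W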